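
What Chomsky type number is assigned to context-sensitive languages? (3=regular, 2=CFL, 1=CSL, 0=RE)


Chomsky hierarchy levels:
  Type 3: Regular (DFA/NFA/regex)
  Type 2: Context-free (PDA)
  Type 1: Context-sensitive
  Type 0: Recursively enumerable (TM)
'context-sensitive' corresponds to Type 1

1


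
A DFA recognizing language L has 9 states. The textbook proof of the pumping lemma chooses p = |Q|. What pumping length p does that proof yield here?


Pumping lemma for regular languages (standard proof):
Take p = |Q|, the number of DFA states.
Any string of length >= |Q| passes through |Q|+1 states while reading its first |Q| symbols,
so by pigeonhole some state repeats, giving the loop that can be pumped.
Here |Q| = 9
Therefore the proof uses p = 9

9


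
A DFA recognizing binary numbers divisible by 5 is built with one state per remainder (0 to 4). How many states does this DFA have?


Divisibility by 5 is tracked via the remainder mod 5: 0, 1, ..., 4
The construction assigns one state to each remainder
Number of remainders = 5

5


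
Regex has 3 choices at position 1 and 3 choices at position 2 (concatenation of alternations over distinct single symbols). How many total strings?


First group: 3 alternatives
Second group: 3 alternatives
Concatenation: each choice from group 1 pairs with each from group 2
Total = 3 x 3 = 9

9


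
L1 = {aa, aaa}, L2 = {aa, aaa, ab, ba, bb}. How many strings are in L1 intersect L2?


L1 = {aa, aaa}
L2 = {aa, aaa, ab, ba, bb}
Checking each string in L1 against L2:
  'aa': in L2? Yes
  'aaa': in L2? Yes
Intersection = {aa, aaa}
|L1 ∩ L2| = 2

2


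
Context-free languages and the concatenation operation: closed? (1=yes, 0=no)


CFL closure properties:
  Closed under: union, concatenation, Kleene star
  NOT closed under: intersection, complement
Operation 'concatenation' is in closed list -> Yes (closed)

1


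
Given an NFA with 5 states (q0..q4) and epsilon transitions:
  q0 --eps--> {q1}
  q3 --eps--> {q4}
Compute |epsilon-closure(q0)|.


Starting from q0
Initialize closure = {q0}
Follow epsilon from q0 -> add q1
Final closure: {q0, q1}
Size = 2

2


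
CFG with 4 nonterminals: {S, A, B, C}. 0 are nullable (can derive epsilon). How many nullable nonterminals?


Nonterminals: {S, A, B, C}
A nonterminal is nullable if it can derive epsilon
Counting nullable nonterminals: 0
Total nullable = 0

0


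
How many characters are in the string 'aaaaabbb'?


String: 'aaaaabbb'
Counting characters:
  'a' appears 5 time(s)
  'b' appears 3 time(s)
Total length = 5 + 3 = 8

8


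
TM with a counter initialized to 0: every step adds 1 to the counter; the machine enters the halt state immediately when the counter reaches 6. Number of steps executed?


Counter starts at 0. Counting sequence:
  Step 1: counter = 1
  Step 2: counter = 2
  Step 3: counter = 3
  Step 4: counter = 4
  Step 5: counter = 5
  Step 6: counter = 6
Counter reached 6 -> halt
Total steps = 6

6


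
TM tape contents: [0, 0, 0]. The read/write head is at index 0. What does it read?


Tape: [0, 0, 0]
Positions: 0 1 2
Values:    0 0 0
Head at position 0
tape[0] = 0

0


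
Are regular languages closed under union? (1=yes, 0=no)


Regular languages are closed under:
- Union (DFA product construction)
- Intersection (DFA product construction)
- Complement (swap accept/reject states)
- Concatenation (NFA construction)
- Kleene star (NFA construction)
union is in this list
Therefore: closed

1


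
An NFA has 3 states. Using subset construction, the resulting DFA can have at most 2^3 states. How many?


NFA has 3 states
Subset construction: each DFA state = subset of NFA states
Maximum subsets = 2^3
2^3 = 8

8


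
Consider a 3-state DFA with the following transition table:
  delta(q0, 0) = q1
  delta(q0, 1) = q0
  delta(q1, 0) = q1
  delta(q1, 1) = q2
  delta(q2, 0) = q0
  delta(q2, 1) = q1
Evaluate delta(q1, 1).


Looking up transition function:
delta(q1, 1) in the table
Row: q1, Column: 1
Result: q2

q2


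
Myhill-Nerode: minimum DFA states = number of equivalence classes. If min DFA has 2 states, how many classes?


Myhill-Nerode theorem:
Number of equivalence classes = number of states in minimal DFA
Minimal DFA states = 2
Therefore equivalence classes = 2

2


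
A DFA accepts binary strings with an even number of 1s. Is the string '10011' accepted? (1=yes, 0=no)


DFA has 2 states: q_even (start, accept=yes) and q_odd
Processing string '10011' character by character:
  Position 0: read '1', 1-count=1 -> q_odd
  Position 1: read '0', 1-count=1 -> q_odd (no change)
  Position 2: read '0', 1-count=1 -> q_odd (no change)
  Position 3: read '1', 1-count=2 -> q_even
  Position 4: read '1', 1-count=3 -> q_odd
Final state: q_odd, total 1s = 3 (odd); the DFA requires an even count -> reject

0


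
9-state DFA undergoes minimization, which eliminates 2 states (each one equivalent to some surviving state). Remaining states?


Original DFA: 9 states
Redundant states removed: 2
Minimized states = original - removed
= 9 - 2
= 7

7


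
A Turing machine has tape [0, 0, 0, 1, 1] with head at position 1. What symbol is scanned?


Tape: [0, 0, 0, 1, 1]
Positions: 0 1 2 3 4
Values:    0 0 0 1 1
Head at position 1
tape[1] = 0

0


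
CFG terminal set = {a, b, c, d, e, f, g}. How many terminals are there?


Terminal symbols: a, b, c, d, e, f, g
Counting each: a (#1), b (#2), c (#3), d (#4), e (#5), f (#6), g (#7)
Total = 7

7


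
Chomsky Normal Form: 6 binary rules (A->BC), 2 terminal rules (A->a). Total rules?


CNF allows two rule forms:
  A -> BC (binary): 6 rules
  A -> a (terminal): 2 rules
Total = 6 + 2 = 8

8


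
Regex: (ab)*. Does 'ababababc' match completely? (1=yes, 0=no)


Pattern: (ab)*
String: 'ababababc'
Pattern requires: zero or more repetitions of 'ab'
Length 9 is odd -> cannot be (ab)* -> no match
Result: 0

0


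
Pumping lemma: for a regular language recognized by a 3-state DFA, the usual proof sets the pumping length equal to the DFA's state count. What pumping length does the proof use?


Pumping lemma for regular languages (standard proof):
Take p = |Q|, the number of DFA states.
Any string of length >= |Q| passes through |Q|+1 states while reading its first |Q| symbols,
so by pigeonhole some state repeats, giving the loop that can be pumped.
Here |Q| = 3
Therefore the proof uses p = 3

3


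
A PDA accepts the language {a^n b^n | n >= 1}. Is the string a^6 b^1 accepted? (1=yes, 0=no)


Language requires equal numbers of a's and b's
PDA pushes for each 'a', pops for each 'b'
Number of a's = 6
Number of b's = 1
6 != 1 -> Reject

0


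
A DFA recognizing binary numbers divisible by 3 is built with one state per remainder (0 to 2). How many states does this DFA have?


Divisibility by 3 is tracked via the remainder mod 3: 0, 1, ..., 2
The construction assigns one state to each remainder
Number of remainders = 3

3


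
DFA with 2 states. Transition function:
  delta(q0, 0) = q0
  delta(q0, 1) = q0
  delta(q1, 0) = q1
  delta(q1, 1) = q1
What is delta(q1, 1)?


Looking up transition function:
delta(q1, 1) in the table
Row: q1, Column: 1
Result: q1

q1


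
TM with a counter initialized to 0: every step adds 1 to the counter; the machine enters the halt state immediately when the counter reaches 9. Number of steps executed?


Counter starts at 0. Counting sequence:
  Step 1: counter = 1
  Step 2: counter = 2
  Step 3: counter = 3
  Step 4: counter = 4
  Step 5: counter = 5
  Step 6: counter = 6
  ...
  Step 9: counter = 9
Counter reached 9 -> halt
Total steps = 9

9


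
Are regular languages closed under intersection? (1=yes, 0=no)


Regular languages are closed under:
- Union (DFA product construction)
- Intersection (DFA product construction)
- Complement (swap accept/reject states)
- Concatenation (NFA construction)
- Kleene star (NFA construction)
intersection is in this list
Therefore: closed

1


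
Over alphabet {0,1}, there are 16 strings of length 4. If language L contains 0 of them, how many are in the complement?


Alphabet: {0,1}
String length: 4
Total strings of length 4 = 2^4 = 16
Strings in L = 0
Complement = total - |L|
= 16 - 0
= 16

16


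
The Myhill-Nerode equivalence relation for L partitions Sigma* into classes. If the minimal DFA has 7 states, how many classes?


Myhill-Nerode theorem:
Number of equivalence classes = number of states in minimal DFA
Minimal DFA states = 7
Therefore equivalence classes = 7

7


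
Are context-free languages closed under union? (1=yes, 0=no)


CFL closure properties:
  Closed under: union, concatenation, Kleene star
  NOT closed under: intersection, complement
Operation 'union' is in closed list -> Yes (closed)

1


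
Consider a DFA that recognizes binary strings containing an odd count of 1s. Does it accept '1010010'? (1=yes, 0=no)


DFA has 2 states: q_even (start, accept=no) and q_odd
Processing string '1010010' character by character:
  Position 0: read '1', 1-count=1 -> q_odd
  Position 1: read '0', 1-count=1 -> q_odd (no change)
  Position 2: read '1', 1-count=2 -> q_even
  Position 3: read '0', 1-count=2 -> q_even (no change)
  Position 4: read '0', 1-count=2 -> q_even (no change)
  Position 5: read '1', 1-count=3 -> q_odd
  Position 6: read '0', 1-count=3 -> q_odd (no change)
Final state: q_odd, total 1s = 3 (odd); the DFA requires an odd count -> accept

1


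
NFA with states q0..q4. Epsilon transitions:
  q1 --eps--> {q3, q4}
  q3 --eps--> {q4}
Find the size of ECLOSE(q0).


Starting from q0
Initialize closure = {q0}
q0 has no outgoing epsilon transitions -> nothing to add
Final closure: {q0}
Size = 1

1


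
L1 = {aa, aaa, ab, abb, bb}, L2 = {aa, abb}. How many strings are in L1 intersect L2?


L1 = {aa, aaa, ab, abb, bb}
L2 = {aa, abb}
Checking each string in L1 against L2:
  'aa': in L2? Yes
  'aaa': in L2? No
  'ab': in L2? No
  'abb': in L2? Yes
  'bb': in L2? No
Intersection = {aa, abb}
|L1 ∩ L2| = 2

2


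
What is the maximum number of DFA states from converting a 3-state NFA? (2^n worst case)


NFA has 3 states
Subset construction: each DFA state = subset of NFA states
Maximum subsets = 2^3
2^3 = 8

8


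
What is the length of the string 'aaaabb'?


String: 'aaaabb'
Counting characters:
  'a' appears 4 time(s)
  'b' appears 2 time(s)
Total length = 4 + 2 = 6

6


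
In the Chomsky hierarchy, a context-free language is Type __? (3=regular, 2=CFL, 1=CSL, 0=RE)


Chomsky hierarchy levels:
  Type 3: Regular (DFA/NFA/regex)
  Type 2: Context-free (PDA)
  Type 1: Context-sensitive
  Type 0: Recursively enumerable (TM)
'context-free' corresponds to Type 2

2


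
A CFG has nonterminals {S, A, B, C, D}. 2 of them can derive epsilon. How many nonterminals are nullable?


Nonterminals: {S, A, B, C, D}
A nonterminal is nullable if it can derive epsilon
Counting nullable nonterminals: 2
Total nullable = 2

2


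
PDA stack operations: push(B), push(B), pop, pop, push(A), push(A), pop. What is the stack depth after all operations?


Tracing stack operations:
  push(B) -> stack = [B], depth=1
  push(B) -> stack = [B,B], depth=2
  pop -> removed B, stack = [B], depth=1
  pop -> removed B, stack = [], depth=0
  push(A) -> stack = [A], depth=1
  push(A) -> stack = [A,A], depth=2
  pop -> removed A, stack = [A], depth=1
Final depth = 1

1


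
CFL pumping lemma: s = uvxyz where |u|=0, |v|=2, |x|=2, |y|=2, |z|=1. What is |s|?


|s| = |u| + |v| + |x| + |y| + |z|
= 0 + 2 + 2 + 2 + 1
= 2 + 2 + 3
= 4 + 3
= 7

7


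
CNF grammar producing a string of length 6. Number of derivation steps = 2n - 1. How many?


Chomsky Normal Form derivation:
String length n = 6
Each step either:
  - Splits a nonterminal into two (n-1 such steps)
  - Converts a nonterminal to terminal (n such steps)
Total = (n-1) + n = 2n - 1
= 2(6) - 1
= 12 - 1
= 11

11


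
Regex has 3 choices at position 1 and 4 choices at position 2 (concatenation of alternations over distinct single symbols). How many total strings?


First group: 3 alternatives
Second group: 4 alternatives
Concatenation: each choice from group 1 pairs with each from group 2
Total = 3 x 4 = 12

12


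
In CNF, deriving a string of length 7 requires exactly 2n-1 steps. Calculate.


Chomsky Normal Form derivation:
String length n = 7
Each step either:
  - Splits a nonterminal into two (n-1 such steps)
  - Converts a nonterminal to terminal (n such steps)
Total = (n-1) + n = 2n - 1
= 2(7) - 1
= 14 - 1
= 13

13


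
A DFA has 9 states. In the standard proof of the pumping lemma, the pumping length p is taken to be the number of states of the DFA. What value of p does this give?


Pumping lemma for regular languages (standard proof):
Take p = |Q|, the number of DFA states.
Any string of length >= |Q| passes through |Q|+1 states while reading its first |Q| symbols,
so by pigeonhole some state repeats, giving the loop that can be pumped.
Here |Q| = 9
Therefore the proof uses p = 9

9


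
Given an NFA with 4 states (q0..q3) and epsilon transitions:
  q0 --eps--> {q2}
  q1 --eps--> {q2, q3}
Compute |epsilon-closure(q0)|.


Starting from q0
Initialize closure = {q0}
Follow epsilon from q0 -> add q2
Final closure: {q0, q2}
Size = 2

2


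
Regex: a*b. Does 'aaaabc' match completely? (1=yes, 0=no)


Pattern: a*b
String: 'aaaabc'
Pattern requires: zero or more 'a's followed by exactly one 'b'
Found 4 leading 'a's
Remaining: 'bc'
Remaining is not 'b' -> no match
Result: 0

0


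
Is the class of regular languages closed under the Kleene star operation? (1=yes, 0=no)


Regular languages are closed under:
- Union (DFA product construction)
- Intersection (DFA product construction)
- Complement (swap accept/reject states)
- Concatenation (NFA construction)
- Kleene star (NFA construction)
Kleene star is in this list
Therefore: closed

1


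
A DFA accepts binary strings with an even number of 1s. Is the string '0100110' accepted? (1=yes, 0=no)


DFA has 2 states: q_even (start, accept=yes) and q_odd
Processing string '0100110' character by character:
  Position 0: read '0', 1-count=0 -> q_even (no change)
  Position 1: read '1', 1-count=1 -> q_odd
  Position 2: read '0', 1-count=1 -> q_odd (no change)
  Position 3: read '0', 1-count=1 -> q_odd (no change)
  Position 4: read '1', 1-count=2 -> q_even
  Position 5: read '1', 1-count=3 -> q_odd
  Position 6: read '0', 1-count=3 -> q_odd (no change)
Final state: q_odd, total 1s = 3 (odd); the DFA requires an even count -> reject

0


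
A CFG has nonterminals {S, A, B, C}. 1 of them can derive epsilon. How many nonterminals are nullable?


Nonterminals: {S, A, B, C}
A nonterminal is nullable if it can derive epsilon
Counting nullable nonterminals: 1
Total nullable = 1

1


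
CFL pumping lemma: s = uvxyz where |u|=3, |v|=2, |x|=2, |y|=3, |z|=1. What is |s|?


|s| = |u| + |v| + |x| + |y| + |z|
= 3 + 2 + 2 + 3 + 1
= 5 + 2 + 4
= 7 + 4
= 11

11


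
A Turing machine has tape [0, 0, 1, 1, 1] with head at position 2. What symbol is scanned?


Tape: [0, 0, 1, 1, 1]
Positions: 0 1 2 3 4
Values:    0 0 1 1 1
Head at position 2
tape[2] = 1

1


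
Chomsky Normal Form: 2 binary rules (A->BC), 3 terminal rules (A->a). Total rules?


CNF allows two rule forms:
  A -> BC (binary): 2 rules
  A -> a (terminal): 3 rules
Total = 2 + 3 = 5

5


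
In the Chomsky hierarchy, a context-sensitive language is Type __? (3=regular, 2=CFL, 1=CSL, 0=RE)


Chomsky hierarchy levels:
  Type 3: Regular (DFA/NFA/regex)
  Type 2: Context-free (PDA)
  Type 1: Context-sensitive
  Type 0: Recursively enumerable (TM)
'context-sensitive' corresponds to Type 1

1


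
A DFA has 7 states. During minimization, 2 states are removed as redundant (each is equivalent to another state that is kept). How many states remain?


Original DFA: 7 states
Redundant states removed: 2
Minimized states = original - removed
= 7 - 2
= 5

5


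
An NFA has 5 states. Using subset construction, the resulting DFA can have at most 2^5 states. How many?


NFA has 5 states
Subset construction: each DFA state = subset of NFA states
Maximum subsets = 2^5
2^5 = 32

32


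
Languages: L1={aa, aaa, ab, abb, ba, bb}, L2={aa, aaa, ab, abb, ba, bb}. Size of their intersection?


L1 = {aa, aaa, ab, abb, ba, bb}
L2 = {aa, aaa, ab, abb, ba, bb}
Checking each string in L1 against L2:
  'aa': in L2? Yes
  'aaa': in L2? Yes
  'ab': in L2? Yes
  'abb': in L2? Yes
  'ba': in L2? Yes
  'bb': in L2? Yes
Intersection = {aa, aaa, ab, abb, ba, bb}
|L1 ∩ L2| = 6

6


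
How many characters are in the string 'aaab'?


String: 'aaab'
Counting characters:
  'a' appears 3 time(s)
  'b' appears 1 time(s)
Total length = 3 + 1 = 4

4


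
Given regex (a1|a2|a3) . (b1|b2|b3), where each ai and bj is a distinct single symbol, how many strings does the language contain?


First group: 3 alternatives
Second group: 3 alternatives
Concatenation: each choice from group 1 pairs with each from group 2
Total = 3 x 3 = 9

9


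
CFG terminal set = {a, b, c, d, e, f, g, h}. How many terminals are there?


Terminal symbols: a, b, c, d, e, f, g, h
Counting each: a (#1), b (#2), c (#3), d (#4), e (#5), f (#6), g (#7), h (#8)
Total = 8

8


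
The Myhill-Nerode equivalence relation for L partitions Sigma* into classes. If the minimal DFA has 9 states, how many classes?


Myhill-Nerode theorem:
Number of equivalence classes = number of states in minimal DFA
Minimal DFA states = 9
Therefore equivalence classes = 9

9


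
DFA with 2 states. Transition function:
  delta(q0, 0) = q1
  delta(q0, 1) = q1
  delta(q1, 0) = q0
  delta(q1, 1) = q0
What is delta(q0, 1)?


Looking up transition function:
delta(q0, 1) in the table
Row: q0, Column: 1
Result: q1

q1


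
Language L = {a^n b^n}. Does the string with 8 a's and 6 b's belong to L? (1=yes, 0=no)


Language requires equal numbers of a's and b's
PDA pushes for each 'a', pops for each 'b'
Number of a's = 8
Number of b's = 6
8 != 6 -> Reject

0


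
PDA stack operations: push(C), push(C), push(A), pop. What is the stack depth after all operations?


Tracing stack operations:
  push(C) -> stack = [C], depth=1
  push(C) -> stack = [C,C], depth=2
  push(A) -> stack = [C,C,A], depth=3
  pop -> removed A, stack = [C,C], depth=2
Final depth = 2

2


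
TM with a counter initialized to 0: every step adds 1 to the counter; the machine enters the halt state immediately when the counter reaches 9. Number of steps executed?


Counter starts at 0. Counting sequence:
  Step 1: counter = 1
  Step 2: counter = 2
  Step 3: counter = 3
  Step 4: counter = 4
  Step 5: counter = 5
  Step 6: counter = 6
  ...
  Step 9: counter = 9
Counter reached 9 -> halt
Total steps = 9

9


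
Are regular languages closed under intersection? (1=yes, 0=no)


Regular languages are closed under all standard operations:
- Union: Yes (product construction)
- Intersection: Yes (product construction)
- Complement: Yes (swap accept/reject)
- Concatenation: Yes (NFA construction)
Operation: intersection -> Closed

1


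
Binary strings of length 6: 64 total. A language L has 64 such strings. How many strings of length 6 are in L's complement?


Alphabet: {0,1}
String length: 6
Total strings of length 6 = 2^6 = 64
Strings in L = 64
Complement = total - |L|
= 64 - 64
= 0

0


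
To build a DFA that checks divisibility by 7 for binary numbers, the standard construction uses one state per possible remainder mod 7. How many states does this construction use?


Divisibility by 7 is tracked via the remainder mod 7: 0, 1, ..., 6
The construction assigns one state to each remainder
Number of remainders = 7

7


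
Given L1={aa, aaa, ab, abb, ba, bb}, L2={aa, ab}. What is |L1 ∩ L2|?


L1 = {aa, aaa, ab, abb, ba, bb}
L2 = {aa, ab}
Checking each string in L1 against L2:
  'aa': in L2? Yes
  'aaa': in L2? No
  'ab': in L2? Yes
  'abb': in L2? No
  'ba': in L2? No
  'bb': in L2? No
Intersection = {aa, ab}
|L1 ∩ L2| = 2

2


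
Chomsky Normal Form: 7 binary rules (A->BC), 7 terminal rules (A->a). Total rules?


CNF allows two rule forms:
  A -> BC (binary): 7 rules
  A -> a (terminal): 7 rules
Total = 7 + 7 = 14

14


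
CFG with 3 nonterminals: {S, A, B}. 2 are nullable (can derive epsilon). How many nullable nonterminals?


Nonterminals: {S, A, B}
A nonterminal is nullable if it can derive epsilon
Counting nullable nonterminals: 2
Total nullable = 2

2


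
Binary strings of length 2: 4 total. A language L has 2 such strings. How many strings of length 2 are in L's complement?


Alphabet: {0,1}
String length: 2
Total strings of length 2 = 2^2 = 4
Strings in L = 2
Complement = total - |L|
= 4 - 2
= 2

2


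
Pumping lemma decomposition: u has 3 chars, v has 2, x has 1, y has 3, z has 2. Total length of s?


|s| = |u| + |v| + |x| + |y| + |z|
= 3 + 2 + 1 + 3 + 2
= 5 + 1 + 5
= 6 + 5
= 11

11


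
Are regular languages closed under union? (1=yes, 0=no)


Regular languages are closed under:
- Union (DFA product construction)
- Intersection (DFA product construction)
- Complement (swap accept/reject states)
- Concatenation (NFA construction)
- Kleene star (NFA construction)
union is in this list
Therefore: closed

1


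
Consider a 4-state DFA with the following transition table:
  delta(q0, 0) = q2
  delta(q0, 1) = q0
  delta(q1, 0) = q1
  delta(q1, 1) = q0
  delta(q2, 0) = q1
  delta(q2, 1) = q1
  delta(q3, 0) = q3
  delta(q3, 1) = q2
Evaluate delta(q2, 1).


Looking up transition function:
delta(q2, 1) in the table
Row: q2, Column: 1
Result: q1

q1


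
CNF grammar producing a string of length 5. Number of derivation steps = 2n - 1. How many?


Chomsky Normal Form derivation:
String length n = 5
Each step either:
  - Splits a nonterminal into two (n-1 such steps)
  - Converts a nonterminal to terminal (n such steps)
Total = (n-1) + n = 2n - 1
= 2(5) - 1
= 10 - 1
= 9

9


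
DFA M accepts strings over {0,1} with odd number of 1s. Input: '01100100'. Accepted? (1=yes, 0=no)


DFA has 2 states: q_even (start, accept=no) and q_odd
Processing string '01100100' character by character:
  Position 0: read '0', 1-count=0 -> q_even (no change)
  Position 1: read '1', 1-count=1 -> q_odd
  Position 2: read '1', 1-count=2 -> q_even
  Position 3: read '0', 1-count=2 -> q_even (no change)
  Position 4: read '0', 1-count=2 -> q_even (no change)
  Position 5: read '1', 1-count=3 -> q_odd
  Position 6: read '0', 1-count=3 -> q_odd (no change)
  Position 7: read '0', 1-count=3 -> q_odd (no change)
Final state: q_odd, total 1s = 3 (odd); the DFA requires an odd count -> accept

1


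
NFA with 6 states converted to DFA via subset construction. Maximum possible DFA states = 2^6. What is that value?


NFA has 6 states
Subset construction: each DFA state = subset of NFA states
Maximum subsets = 2^6
2^6 = 64

64


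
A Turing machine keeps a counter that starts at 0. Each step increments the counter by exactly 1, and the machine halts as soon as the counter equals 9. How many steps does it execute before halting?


Counter starts at 0. Counting sequence:
  Step 1: counter = 1
  Step 2: counter = 2
  Step 3: counter = 3
  Step 4: counter = 4
  Step 5: counter = 5
  Step 6: counter = 6
  ...
  Step 9: counter = 9
Counter reached 9 -> halt
Total steps = 9

9


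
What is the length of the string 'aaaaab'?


String: 'aaaaab'
Counting characters:
  'a' appears 5 time(s)
  'b' appears 1 time(s)
Total length = 5 + 1 = 6

6


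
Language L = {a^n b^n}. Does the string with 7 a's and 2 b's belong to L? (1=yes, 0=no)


Language requires equal numbers of a's and b's
PDA pushes for each 'a', pops for each 'b'
Number of a's = 7
Number of b's = 2
7 != 2 -> Reject

0


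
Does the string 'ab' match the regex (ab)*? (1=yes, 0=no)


Pattern: (ab)*
String: 'ab'
Pattern requires: zero or more repetitions of 'ab'
Pairs: ['ab']
All pairs are 'ab'? Yes
Result: 1

1


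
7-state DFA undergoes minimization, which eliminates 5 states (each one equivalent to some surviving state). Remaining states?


Original DFA: 7 states
Redundant states removed: 5
Minimized states = original - removed
= 7 - 5
= 2

2


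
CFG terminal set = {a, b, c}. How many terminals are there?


Terminal symbols: a, b, c
Counting each: a (#1), b (#2), c (#3)
Total = 3

3


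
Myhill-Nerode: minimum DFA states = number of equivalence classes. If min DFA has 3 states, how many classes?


Myhill-Nerode theorem:
Number of equivalence classes = number of states in minimal DFA
Minimal DFA states = 3
Therefore equivalence classes = 3

3


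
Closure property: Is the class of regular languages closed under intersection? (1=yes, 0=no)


Regular languages are closed under all standard operations:
- Union: Yes (product construction)
- Intersection: Yes (product construction)
- Complement: Yes (swap accept/reject)
- Concatenation: Yes (NFA construction)
Operation: intersection -> Closed

1


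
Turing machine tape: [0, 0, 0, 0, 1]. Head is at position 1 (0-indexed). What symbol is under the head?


Tape: [0, 0, 0, 0, 1]
Positions: 0 1 2 3 4
Values:    0 0 0 0 1
Head at position 1
tape[1] = 0

0


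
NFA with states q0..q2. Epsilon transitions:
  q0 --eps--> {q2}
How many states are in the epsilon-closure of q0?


Starting from q0
Initialize closure = {q0}
Follow epsilon from q0 -> add q2
Final closure: {q0, q2}
Size = 2

2


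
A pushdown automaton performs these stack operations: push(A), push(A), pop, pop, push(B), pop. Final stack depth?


Tracing stack operations:
  push(A) -> stack = [A], depth=1
  push(A) -> stack = [A,A], depth=2
  pop -> removed A, stack = [A], depth=1
  pop -> removed A, stack = [], depth=0
  push(B) -> stack = [B], depth=1
  pop -> removed B, stack = [], depth=0
Final depth = 0

0


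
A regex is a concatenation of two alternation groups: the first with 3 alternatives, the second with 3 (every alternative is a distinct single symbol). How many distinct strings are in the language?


First group: 3 alternatives
Second group: 3 alternatives
Concatenation: each choice from group 1 pairs with each from group 2
Total = 3 x 3 = 9

9


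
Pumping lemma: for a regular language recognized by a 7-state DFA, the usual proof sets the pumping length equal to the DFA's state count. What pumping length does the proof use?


Pumping lemma for regular languages (standard proof):
Take p = |Q|, the number of DFA states.
Any string of length >= |Q| passes through |Q|+1 states while reading its first |Q| symbols,
so by pigeonhole some state repeats, giving the loop that can be pumped.
Here |Q| = 7
Therefore the proof uses p = 7

7


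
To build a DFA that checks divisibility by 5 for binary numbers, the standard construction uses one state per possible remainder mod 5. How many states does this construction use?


Divisibility by 5 is tracked via the remainder mod 5: 0, 1, ..., 4
The construction assigns one state to each remainder
Number of remainders = 5

5


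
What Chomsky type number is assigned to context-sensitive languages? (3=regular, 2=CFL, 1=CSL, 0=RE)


Chomsky hierarchy levels:
  Type 3: Regular (DFA/NFA/regex)
  Type 2: Context-free (PDA)
  Type 1: Context-sensitive
  Type 0: Recursively enumerable (TM)
'context-sensitive' corresponds to Type 1

1


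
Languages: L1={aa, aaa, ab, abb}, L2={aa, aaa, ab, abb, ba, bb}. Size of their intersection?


L1 = {aa, aaa, ab, abb}
L2 = {aa, aaa, ab, abb, ba, bb}
Checking each string in L1 against L2:
  'aa': in L2? Yes
  'aaa': in L2? Yes
  'ab': in L2? Yes
  'abb': in L2? Yes
Intersection = {aa, aaa, ab, abb}
|L1 ∩ L2| = 4

4


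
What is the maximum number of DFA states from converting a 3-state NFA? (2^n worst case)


NFA has 3 states
Subset construction: each DFA state = subset of NFA states
Maximum subsets = 2^3
2^3 = 8

8


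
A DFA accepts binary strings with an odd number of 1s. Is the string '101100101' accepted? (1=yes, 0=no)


DFA has 2 states: q_even (start, accept=no) and q_odd
Processing string '101100101' character by character:
  Position 0: read '1', 1-count=1 -> q_odd
  Position 1: read '0', 1-count=1 -> q_odd (no change)
  Position 2: read '1', 1-count=2 -> q_even
  Position 3: read '1', 1-count=3 -> q_odd
  Position 4: read '0', 1-count=3 -> q_odd (no change)
  Position 5: read '0', 1-count=3 -> q_odd (no change)
  Position 6: read '1', 1-count=4 -> q_even
  Position 7: read '0', 1-count=4 -> q_even (no change)
  Position 8: read '1', 1-count=5 -> q_odd
Final state: q_odd, total 1s = 5 (odd); the DFA requires an odd count -> accept

1


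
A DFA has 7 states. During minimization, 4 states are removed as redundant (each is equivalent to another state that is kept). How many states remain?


Original DFA: 7 states
Redundant states removed: 4
Minimized states = original - removed
= 7 - 4
= 3

3


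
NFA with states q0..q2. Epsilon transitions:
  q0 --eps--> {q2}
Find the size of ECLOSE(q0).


Starting from q0
Initialize closure = {q0}
Follow epsilon from q0 -> add q2
Final closure: {q0, q2}
Size = 2

2


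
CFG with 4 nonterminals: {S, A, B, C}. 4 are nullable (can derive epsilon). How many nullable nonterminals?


Nonterminals: {S, A, B, C}
A nonterminal is nullable if it can derive epsilon
Counting nullable nonterminals: 4
Total nullable = 4

4


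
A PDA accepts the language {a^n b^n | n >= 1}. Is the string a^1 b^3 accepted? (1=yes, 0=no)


Language requires equal numbers of a's and b's
PDA pushes for each 'a', pops for each 'b'
Number of a's = 1
Number of b's = 3
1 != 3 -> Reject

0


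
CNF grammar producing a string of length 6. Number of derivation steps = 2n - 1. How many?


Chomsky Normal Form derivation:
String length n = 6
Each step either:
  - Splits a nonterminal into two (n-1 such steps)
  - Converts a nonterminal to terminal (n such steps)
Total = (n-1) + n = 2n - 1
= 2(6) - 1
= 12 - 1
= 11

11


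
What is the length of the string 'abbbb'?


String: 'abbbb'
Counting characters:
  'a' appears 1 time(s)
  'b' appears 4 time(s)
Total length = 1 + 4 = 5

5


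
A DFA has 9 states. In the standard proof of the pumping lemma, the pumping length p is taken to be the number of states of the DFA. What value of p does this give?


Pumping lemma for regular languages (standard proof):
Take p = |Q|, the number of DFA states.
Any string of length >= |Q| passes through |Q|+1 states while reading its first |Q| symbols,
so by pigeonhole some state repeats, giving the loop that can be pumped.
Here |Q| = 9
Therefore the proof uses p = 9

9


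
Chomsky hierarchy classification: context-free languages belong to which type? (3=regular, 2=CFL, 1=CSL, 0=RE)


Chomsky hierarchy levels:
  Type 3: Regular (DFA/NFA/regex)
  Type 2: Context-free (PDA)
  Type 1: Context-sensitive
  Type 0: Recursively enumerable (TM)
'context-free' corresponds to Type 2

2


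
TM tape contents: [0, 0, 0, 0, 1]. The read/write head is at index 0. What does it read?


Tape: [0, 0, 0, 0, 1]
Positions: 0 1 2 3 4
Values:    0 0 0 0 1
Head at position 0
tape[0] = 0

0


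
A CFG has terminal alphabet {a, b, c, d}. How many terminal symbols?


Terminal symbols: a, b, c, d
Counting each: a (#1), b (#2), c (#3), d (#4)
Total = 4

4


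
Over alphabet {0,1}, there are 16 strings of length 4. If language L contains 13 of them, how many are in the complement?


Alphabet: {0,1}
String length: 4
Total strings of length 4 = 2^4 = 16
Strings in L = 13
Complement = total - |L|
= 16 - 13
= 3

3


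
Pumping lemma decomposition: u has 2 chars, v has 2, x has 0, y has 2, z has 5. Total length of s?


|s| = |u| + |v| + |x| + |y| + |z|
= 2 + 2 + 0 + 2 + 5
= 4 + 0 + 7
= 4 + 7
= 11

11


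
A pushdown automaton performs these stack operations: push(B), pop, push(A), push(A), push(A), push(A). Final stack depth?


Tracing stack operations:
  push(B) -> stack = [B], depth=1
  pop -> removed B, stack = [], depth=0
  push(A) -> stack = [A], depth=1
  push(A) -> stack = [A,A], depth=2
  push(A) -> stack = [A,A,A], depth=3
  push(A) -> stack = [A,A,A,A], depth=4
Final depth = 4

4


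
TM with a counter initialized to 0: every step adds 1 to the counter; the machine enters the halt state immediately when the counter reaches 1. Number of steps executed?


Counter starts at 0. Counting sequence:
  Step 1: counter = 1
Counter reached 1 -> halt
Total steps = 1

1


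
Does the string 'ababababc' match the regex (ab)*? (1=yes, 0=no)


Pattern: (ab)*
String: 'ababababc'
Pattern requires: zero or more repetitions of 'ab'
Length 9 is odd -> cannot be (ab)* -> no match
Result: 0

0


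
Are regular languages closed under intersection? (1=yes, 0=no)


Regular languages are closed under:
- Union (DFA product construction)
- Intersection (DFA product construction)
- Complement (swap accept/reject states)
- Concatenation (NFA construction)
- Kleene star (NFA construction)
intersection is in this list
Therefore: closed

1


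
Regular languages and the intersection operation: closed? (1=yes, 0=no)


Regular languages are closed under all standard operations:
- Union: Yes (product construction)
- Intersection: Yes (product construction)
- Complement: Yes (swap accept/reject)
- Concatenation: Yes (NFA construction)
Operation: intersection -> Closed

1


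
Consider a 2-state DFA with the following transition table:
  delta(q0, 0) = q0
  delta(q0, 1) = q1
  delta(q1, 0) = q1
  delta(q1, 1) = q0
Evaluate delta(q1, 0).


Looking up transition function:
delta(q1, 0) in the table
Row: q1, Column: 0
Result: q1

q1


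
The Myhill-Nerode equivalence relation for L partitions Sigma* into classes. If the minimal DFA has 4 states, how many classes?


Myhill-Nerode theorem:
Number of equivalence classes = number of states in minimal DFA
Minimal DFA states = 4
Therefore equivalence classes = 4

4


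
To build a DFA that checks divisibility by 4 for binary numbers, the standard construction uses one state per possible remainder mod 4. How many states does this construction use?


Divisibility by 4 is tracked via the remainder mod 4: 0, 1, ..., 3
The construction assigns one state to each remainder
Number of remainders = 4

4


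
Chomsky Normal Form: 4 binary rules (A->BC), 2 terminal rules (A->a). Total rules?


CNF allows two rule forms:
  A -> BC (binary): 4 rules
  A -> a (terminal): 2 rules
Total = 4 + 2 = 6

6


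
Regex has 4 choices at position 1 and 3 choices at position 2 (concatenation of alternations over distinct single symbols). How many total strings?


First group: 4 alternatives
Second group: 3 alternatives
Concatenation: each choice from group 1 pairs with each from group 2
Total = 4 x 3 = 12

12


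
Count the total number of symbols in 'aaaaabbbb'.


String: 'aaaaabbbb'
Counting characters:
  'a' appears 5 time(s)
  'b' appears 4 time(s)
Total length = 5 + 4 = 9

9


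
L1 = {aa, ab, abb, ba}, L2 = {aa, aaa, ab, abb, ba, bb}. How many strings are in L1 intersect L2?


L1 = {aa, ab, abb, ba}
L2 = {aa, aaa, ab, abb, ba, bb}
Checking each string in L1 against L2:
  'aa': in L2? Yes
  'ab': in L2? Yes
  'abb': in L2? Yes
  'ba': in L2? Yes
Intersection = {aa, ab, abb, ba}
|L1 ∩ L2| = 4

4


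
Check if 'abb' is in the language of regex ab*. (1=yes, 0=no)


Pattern: ab*
String: 'abb'
Pattern requires: exactly one 'a' followed by zero or more 'b's
First char is 'a' -> OK
Rest 'bb': all b's? Yes
Result: 1

1


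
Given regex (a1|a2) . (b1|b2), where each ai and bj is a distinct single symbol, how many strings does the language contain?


First group: 2 alternatives
Second group: 2 alternatives
Concatenation: each choice from group 1 pairs with each from group 2
Total = 2 x 2 = 4

4


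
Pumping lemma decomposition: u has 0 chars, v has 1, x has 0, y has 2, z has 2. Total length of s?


|s| = |u| + |v| + |x| + |y| + |z|
= 0 + 1 + 0 + 2 + 2
= 1 + 0 + 4
= 1 + 4
= 5

5


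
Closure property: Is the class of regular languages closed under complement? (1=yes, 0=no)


Regular languages are closed under all standard operations:
- Union: Yes (product construction)
- Intersection: Yes (product construction)
- Complement: Yes (swap accept/reject)
- Concatenation: Yes (NFA construction)
Operation: complement -> Closed

1


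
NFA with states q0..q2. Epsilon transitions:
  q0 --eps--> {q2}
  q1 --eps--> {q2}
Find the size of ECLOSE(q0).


Starting from q0
Initialize closure = {q0}
Follow epsilon from q0 -> add q2
Final closure: {q0, q2}
Size = 2

2


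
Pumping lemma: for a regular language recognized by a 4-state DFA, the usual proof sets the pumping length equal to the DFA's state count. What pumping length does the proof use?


Pumping lemma for regular languages (standard proof):
Take p = |Q|, the number of DFA states.
Any string of length >= |Q| passes through |Q|+1 states while reading its first |Q| symbols,
so by pigeonhole some state repeats, giving the loop that can be pumped.
Here |Q| = 4
Therefore the proof uses p = 4

4


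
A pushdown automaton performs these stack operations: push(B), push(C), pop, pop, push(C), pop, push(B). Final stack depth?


Tracing stack operations:
  push(B) -> stack = [B], depth=1
  push(C) -> stack = [B,C], depth=2
  pop -> removed C, stack = [B], depth=1
  pop -> removed B, stack = [], depth=0
  push(C) -> stack = [C], depth=1
  pop -> removed C, stack = [], depth=0
  push(B) -> stack = [B], depth=1
Final depth = 1

1


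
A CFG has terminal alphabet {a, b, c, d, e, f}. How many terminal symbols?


Terminal symbols: a, b, c, d, e, f
Counting each: a (#1), b (#2), c (#3), d (#4), e (#5), f (#6)
Total = 6

6


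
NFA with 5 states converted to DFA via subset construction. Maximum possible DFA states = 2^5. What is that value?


NFA has 5 states
Subset construction: each DFA state = subset of NFA states
Maximum subsets = 2^5
2^5 = 32

32


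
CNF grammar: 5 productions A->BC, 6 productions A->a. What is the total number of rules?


CNF allows two rule forms:
  A -> BC (binary): 5 rules
  A -> a (terminal): 6 rules
Total = 5 + 6 = 11

11


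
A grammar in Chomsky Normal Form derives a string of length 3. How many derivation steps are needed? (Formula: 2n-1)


Chomsky Normal Form derivation:
String length n = 3
Each step either:
  - Splits a nonterminal into two (n-1 such steps)
  - Converts a nonterminal to terminal (n such steps)
Total = (n-1) + n = 2n - 1
= 2(3) - 1
= 6 - 1
= 5

5


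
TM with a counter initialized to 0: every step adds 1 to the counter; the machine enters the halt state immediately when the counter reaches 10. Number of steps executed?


Counter starts at 0. Counting sequence:
  Step 1: counter = 1
  Step 2: counter = 2
  Step 3: counter = 3
  Step 4: counter = 4
  Step 5: counter = 5
  Step 6: counter = 6
  ...
  Step 10: counter = 10
Counter reached 10 -> halt
Total steps = 10

10


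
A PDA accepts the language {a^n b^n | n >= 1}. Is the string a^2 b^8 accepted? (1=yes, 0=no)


Language requires equal numbers of a's and b's
PDA pushes for each 'a', pops for each 'b'
Number of a's = 2
Number of b's = 8
2 != 8 -> Reject

0


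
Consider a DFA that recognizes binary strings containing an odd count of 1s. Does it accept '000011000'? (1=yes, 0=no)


DFA has 2 states: q_even (start, accept=no) and q_odd
Processing string '000011000' character by character:
  Position 0: read '0', 1-count=0 -> q_even (no change)
  Position 1: read '0', 1-count=0 -> q_even (no change)
  Position 2: read '0', 1-count=0 -> q_even (no change)
  Position 3: read '0', 1-count=0 -> q_even (no change)
  Position 4: read '1', 1-count=1 -> q_odd
  Position 5: read '1', 1-count=2 -> q_even
  Position 6: read '0', 1-count=2 -> q_even (no change)
  Position 7: read '0', 1-count=2 -> q_even (no change)
  Position 8: read '0', 1-count=2 -> q_even (no change)
Final state: q_even, total 1s = 2 (even); the DFA requires an odd count -> reject

0
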